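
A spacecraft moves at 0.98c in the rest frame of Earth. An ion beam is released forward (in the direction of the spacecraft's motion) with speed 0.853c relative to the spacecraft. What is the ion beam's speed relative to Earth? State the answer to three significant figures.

Relativistic velocity addition: u = (u' + v)/(1 + u'v/c²), with u' = 0.853c and v = 0.98c.
Numerator: 0.853 + 0.98 = 1.833. Denominator: 1 + (0.853)(0.98) = 1.83594.
u = 1.833/1.83594 = 0.9984, so the speed is 0.998c.

0.998c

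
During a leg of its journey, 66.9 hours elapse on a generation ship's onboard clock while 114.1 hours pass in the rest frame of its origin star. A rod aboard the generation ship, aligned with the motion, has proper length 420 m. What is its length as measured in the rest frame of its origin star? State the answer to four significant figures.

246.3 m

γ = Δt/Δτ = 114.1/66.9 = 1.70553.
L = L₀/γ = 420/1.70553 = 246.3 m.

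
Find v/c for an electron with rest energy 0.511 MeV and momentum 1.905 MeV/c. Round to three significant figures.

βγ = pc/(mc²) = 1.905/0.511 = 3.728.
Since γ² = 1 + (βγ)² = 14.898, γ = √14.898 = 3.85979, and β = (βγ)/γ = 3.728/3.85979 = 0.966.

0.966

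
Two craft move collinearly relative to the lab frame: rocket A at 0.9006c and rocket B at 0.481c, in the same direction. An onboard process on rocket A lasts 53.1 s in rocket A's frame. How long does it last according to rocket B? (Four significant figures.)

78.98 s

The velocity of rocket A relative to rocket B is (0.9006 − 0.481)c / (1 − 0.9006×0.481) = 0.74028c; relative speed 0.74028c.
γ for this relative speed: γ = 1/√(1 − 0.548014) = 1.4874.
Rocket A's interval is proper; time dilation gives Δt_B = γΔτ = 1.4874 × 53.1 s = 78.98 s.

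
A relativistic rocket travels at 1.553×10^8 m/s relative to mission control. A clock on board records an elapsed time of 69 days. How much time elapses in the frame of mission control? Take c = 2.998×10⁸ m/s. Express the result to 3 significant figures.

β = v/c = (1.553×10^8 m/s)/(2.998×10⁸ m/s) = 0.518012.
Lorentz factor: γ = (1 − 0.2683364)^(−1/2) = 1.1691.
The onboard clock measures proper time, so the interval in the rest frame of mission control is dilated: Δt = γ·Δτ = 1.1691 × 69 days = 80.7 days.

80.7 days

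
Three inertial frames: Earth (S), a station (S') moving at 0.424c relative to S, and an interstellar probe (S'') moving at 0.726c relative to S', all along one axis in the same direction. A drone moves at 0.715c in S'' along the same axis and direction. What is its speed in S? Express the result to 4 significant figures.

Compose velocities in two stages. Stage 1 (into S'): u₁ = (0.715+0.726)/(1+0.715×0.726) = 0.94859.
Stage 2 (into S): u = (0.94859+0.424)/(1+0.94859×0.424) = 0.97888, so the speed is 0.9789c.

0.9789c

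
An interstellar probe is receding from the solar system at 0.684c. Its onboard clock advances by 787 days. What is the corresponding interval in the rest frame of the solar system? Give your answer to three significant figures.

Lorentz factor: γ = (1 − 0.467856)^(−1/2) = 1.3708.
Time dilation: Δt = γ·Δτ = 1.3708 × 787 = 1080 days.

1080 days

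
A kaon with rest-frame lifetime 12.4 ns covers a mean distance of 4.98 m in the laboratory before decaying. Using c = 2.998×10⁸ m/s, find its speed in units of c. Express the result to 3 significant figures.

Lab distance = (lab lifetime)·v = γτ·βc, so βγ = d/(cτ) = 4.980/(2.998×10⁸ × 1.240×10^-8) = 1.3396.
With βγ = 1.3396: γ² = 1 + (βγ)² = 2.79453, and β = (βγ)/γ = 1.3396/1.67168 = 0.801.

0.801c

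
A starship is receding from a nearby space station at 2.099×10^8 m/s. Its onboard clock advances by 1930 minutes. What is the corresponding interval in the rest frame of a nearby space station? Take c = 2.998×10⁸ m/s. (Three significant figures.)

2700 minutes

β = v/c = (2.099×10^8 m/s)/(2.998×10⁸ m/s) = 0.700133.
With β = 0.700133, γ = 1/√(1 − 0.700133²) = 1/√0.5098138 = 1.4005.
The onboard clock measures proper time, so the interval in the rest frame of a nearby space station is dilated: Δt = γ·Δτ = 1.4005 × 1930 minutes = 2700 minutes.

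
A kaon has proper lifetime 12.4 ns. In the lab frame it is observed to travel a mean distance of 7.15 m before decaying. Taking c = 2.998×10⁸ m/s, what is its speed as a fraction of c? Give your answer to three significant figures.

0.887c

Lab distance = (lab lifetime)·v = γτ·βc, so βγ = d/(cτ) = 7.150/(2.998×10⁸ × 1.240×10^-8) = 1.9233.
With βγ = 1.9233: γ² = 1 + (βγ)² = 4.69908, and β = (βγ)/γ = 1.9233/2.16774 = 0.887.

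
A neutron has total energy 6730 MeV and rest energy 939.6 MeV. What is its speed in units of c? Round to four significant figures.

0.9902c

γ = E/(mc²) = 6730/939.6 = 7.1626.
β = √(1 − 1/γ²) = √(1 − 0.0194921) = √0.9805079 = 0.9902.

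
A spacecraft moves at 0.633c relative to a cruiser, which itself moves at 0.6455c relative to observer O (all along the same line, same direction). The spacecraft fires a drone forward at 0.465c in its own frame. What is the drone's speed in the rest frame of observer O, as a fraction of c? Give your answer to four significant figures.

Apply u = (u'+v)/(1+u'v) twice. Drone in the cruiser frame: (0.465+0.633)/(1+0.465·0.633) = 1.098/1.294345 = 0.84831c.
That velocity, transformed to the rest frame of observer O: (0.84831+0.6455)/(1+0.84831·0.6455) = 1.49381/1.547584105 = 0.96525c.

0.9653c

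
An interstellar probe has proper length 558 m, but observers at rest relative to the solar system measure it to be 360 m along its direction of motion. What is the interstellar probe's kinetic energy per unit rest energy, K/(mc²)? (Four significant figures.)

0.5500

γ = L₀/L = 558/360 = 1.55.
K/(mc²) = γ − 1 = 1.55 − 1 = 0.5500.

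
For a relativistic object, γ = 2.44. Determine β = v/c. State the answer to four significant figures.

0.9122

β = √(1 − 1/γ²) = √(1 − 1/5.9536) = √0.832034 = 0.9122.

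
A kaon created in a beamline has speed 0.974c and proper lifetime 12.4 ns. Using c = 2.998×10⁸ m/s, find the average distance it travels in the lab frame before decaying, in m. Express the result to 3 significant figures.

16.0 m

β² = 0.948676, so γ = 1/√0.051324 = 4.4141.
Lab-frame lifetime: Δt = γτ = 4.4141 × 12.4 ns = 54.735 ns.
Distance: d = vΔt = 0.974 × 2.998×10⁸ m/s × 5.4735×10^-8 s = 16.0 m.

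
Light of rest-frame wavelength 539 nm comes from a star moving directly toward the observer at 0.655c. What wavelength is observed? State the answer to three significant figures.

246 nm

Relativistic Doppler for wavelength: λ_obs = λ_src · √((1−β)/(1+β)).
With β = 0.655: factor = √(0.345/1.655) = 0.45657.
λ_obs = 539 × 0.45657 = 246 nm.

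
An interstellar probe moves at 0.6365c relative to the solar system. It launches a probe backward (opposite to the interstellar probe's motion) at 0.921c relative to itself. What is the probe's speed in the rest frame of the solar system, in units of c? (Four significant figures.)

0.6876c

Relativistic velocity addition: u = (u' + v)/(1 + u'v/c²), with u' = −0.921c and v = 0.6365c.
Numerator: −0.921 + 0.6365 = −0.2845. Denominator: 1 + (−0.921)(0.6365) = 0.4137835.
u = −0.2845/0.4137835 = −0.68756, so the speed is 0.6876c.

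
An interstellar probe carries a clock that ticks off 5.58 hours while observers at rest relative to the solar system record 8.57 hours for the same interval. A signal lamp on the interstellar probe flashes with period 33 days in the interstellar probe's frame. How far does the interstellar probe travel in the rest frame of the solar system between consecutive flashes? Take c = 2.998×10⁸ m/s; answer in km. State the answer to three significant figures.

9.96×10^11 km

From Δt = γΔτ: γ = 8.57/5.58 = 1.53584.
β = √(1 − 1/γ²) = 0.75898. Lab-frame period = γτ = 1.53584×33 days = 50.683 days. Distance = βc × γτ = 0.75898 × 2.998×10⁸ m/s × 4379011.2 s = 9.9641×10^14 m = 9.96×10^11 km.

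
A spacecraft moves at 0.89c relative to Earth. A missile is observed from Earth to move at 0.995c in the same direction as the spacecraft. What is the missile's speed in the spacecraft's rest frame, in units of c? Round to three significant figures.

Transform to the spacecraft's frame: u' = (u − v)/(1 − uv/c²).
u' = (0.995 − 0.89)/(1 − 0.995×0.89) = 0.105/0.11445 = 0.91743.
Speed in the spacecraft's frame: 0.917c (in the same direction).

0.917c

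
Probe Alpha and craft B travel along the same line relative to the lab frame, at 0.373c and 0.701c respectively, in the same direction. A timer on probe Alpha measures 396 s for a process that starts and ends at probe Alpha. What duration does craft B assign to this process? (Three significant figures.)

Speed of probe Alpha in craft B's frame: u = (v_A − v_B)/(1 − v_A v_B/c²) = (0.373 − 0.701)/(1 − 0.373×0.701) = −0.328/0.738527 = −0.44413; |u| = 0.44413c.
γ for this relative speed: γ = 1/√(1 − 0.197251) = 1.1161.
The clock on probe Alpha records proper time, so craft B measures Δt = γΔτ = 1.1161 × 396 = 442 s.

442 s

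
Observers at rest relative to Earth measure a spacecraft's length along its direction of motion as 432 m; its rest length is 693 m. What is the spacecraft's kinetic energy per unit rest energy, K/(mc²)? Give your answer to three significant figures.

0.604

Length contraction gives γ = L₀/L = 693/432 = 1.60417.
Since K = (γ−1)mc², K/(mc²) = 1.60417 − 1 = 0.604.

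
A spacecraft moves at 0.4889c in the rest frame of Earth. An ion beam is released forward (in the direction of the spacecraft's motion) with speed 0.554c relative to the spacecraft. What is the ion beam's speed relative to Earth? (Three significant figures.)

0.821c

In units of c, u = (u' + v)/(1 + u'v) with u' = 0.554 and v = 0.4889.
Numerator: 0.554 + 0.4889 = 1.0429. Denominator: 1 + (0.554)(0.4889) = 1.2708506.
u = 1.0429/1.2708506 = 0.82063, so the speed is 0.821c.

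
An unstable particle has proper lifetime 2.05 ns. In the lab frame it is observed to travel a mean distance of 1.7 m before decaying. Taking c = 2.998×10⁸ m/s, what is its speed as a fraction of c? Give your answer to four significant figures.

Let x = d/(cτ) = 1.700 m / (2.998×10⁸ m/s × 2.050×10^-9 s) = 2.7661. Since d = βγcτ, x = βγ = β/√(1−β²).
Solving: β² = x²/(1+x²) = 7.65131/8.65131 = 0.884411, so β = 0.9404.

0.9404c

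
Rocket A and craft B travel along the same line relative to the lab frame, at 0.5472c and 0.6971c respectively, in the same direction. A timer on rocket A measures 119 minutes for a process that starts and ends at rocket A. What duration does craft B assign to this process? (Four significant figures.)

The velocity of rocket A relative to craft B is (0.5472 − 0.6971)c / (1 − 0.5472×0.6971) = −0.24234c; relative speed 0.24234c.
γ for this relative speed: γ = 1/√(1 − 0.0587287) = 1.0307.
Rocket A's interval is proper; time dilation gives Δt_B = γΔτ = 1.0307 × 119 minutes = 122.7 minutes.

122.7 minutes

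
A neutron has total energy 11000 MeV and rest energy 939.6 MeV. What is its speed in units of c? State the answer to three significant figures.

0.996c

Total energy E = γmc² gives γ = 11000/939.6 = 11.707.
Hence β = √(1 − 1/γ²) = √(1 − 0.0072964) = √0.9927036 = 0.996.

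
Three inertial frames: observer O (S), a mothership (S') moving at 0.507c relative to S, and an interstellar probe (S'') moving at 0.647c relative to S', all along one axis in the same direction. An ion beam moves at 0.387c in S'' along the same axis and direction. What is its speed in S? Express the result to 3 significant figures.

0.940c

First combine the ion beam and interstellar probe (S''→S'): u₁ = (0.387 + 0.647)/(1 + 0.387×0.647) = 1.034/1.250389 = 0.82694.
Then combine with the mothership (S'→S): u = (0.82694 + 0.507)/(1 + 0.82694×0.507) = 1.33394/1.41925858 = 0.93989.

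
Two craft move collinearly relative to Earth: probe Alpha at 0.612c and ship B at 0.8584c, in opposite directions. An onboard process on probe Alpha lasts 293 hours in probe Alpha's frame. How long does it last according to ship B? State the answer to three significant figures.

Speed of probe Alpha in ship B's frame: u = (v_A + v_B)/(1 + v_A v_B/c²) = (0.612 + 0.8584)/(1 + 0.612×0.8584) = 1.4704/1.5253408 = 0.96398; |u| = 0.96398c.
At |u| = 0.96398c, γ = (1 − 0.929257)^(−1/2) = 3.7597.
Probe Alpha's interval is proper; time dilation gives Δt_B = γΔτ = 3.7597 × 293 hours = 1100 hours.

1100 hours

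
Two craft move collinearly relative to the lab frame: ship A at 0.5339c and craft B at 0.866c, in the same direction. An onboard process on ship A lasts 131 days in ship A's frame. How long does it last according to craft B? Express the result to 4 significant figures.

Speed of ship A in craft B's frame: u = (v_A − v_B)/(1 − v_A v_B/c²) = (0.5339 − 0.866)/(1 − 0.5339×0.866) = −0.3321/0.5376426 = −0.6177; |u| = 0.6177c.
At |u| = 0.6177c, γ = (1 − 0.381553)^(−1/2) = 1.2716.
The clock on ship A records proper time, so craft B measures Δt = γΔτ = 1.2716 × 131 = 166.6 days.

166.6 days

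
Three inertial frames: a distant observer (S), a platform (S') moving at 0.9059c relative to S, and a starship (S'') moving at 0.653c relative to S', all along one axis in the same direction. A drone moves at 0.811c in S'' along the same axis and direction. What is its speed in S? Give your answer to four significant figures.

0.9978c

Compose velocities in two stages. Stage 1 (into S'): u₁ = (0.811+0.653)/(1+0.811×0.653) = 0.95712.
Stage 2 (into S): u = (0.95712+0.9059)/(1+0.95712×0.9059) = 0.99784, so the speed is 0.9978c.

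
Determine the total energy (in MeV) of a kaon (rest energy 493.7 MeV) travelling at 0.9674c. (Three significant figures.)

1950 MeV

With β = 0.9674, γ = 1/√(1 − 0.9674²) = 1/√0.06413724 = 3.9486.
Total energy: E = γmc² = 3.9486 × 493.7 MeV = 1950 MeV.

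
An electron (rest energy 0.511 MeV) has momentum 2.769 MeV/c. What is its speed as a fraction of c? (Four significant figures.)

0.9834c

pc/(mc²) = 2.769/0.511 = 5.4188 = βγ = β/√(1−β²).
So β² = x²/(1 + x²) with x = 5.4188: x² = 29.3634, β² = 29.3634/30.3634 = 0.967066, β = 0.9834.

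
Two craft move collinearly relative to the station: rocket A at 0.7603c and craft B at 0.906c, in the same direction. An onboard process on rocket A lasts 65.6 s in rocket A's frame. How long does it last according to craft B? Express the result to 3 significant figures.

Speed of rocket A in craft B's frame: u = (v_A − v_B)/(1 − v_A v_B/c²) = (0.7603 − 0.906)/(1 − 0.7603×0.906) = −0.1457/0.3111682 = −0.46824; |u| = 0.46824c.
At |u| = 0.46824c, γ = (1 − 0.219249)^(−1/2) = 1.1317.
Rocket A's interval is proper; time dilation gives Δt_B = γΔτ = 1.1317 × 65.6 s = 74.2 s.

74.2 s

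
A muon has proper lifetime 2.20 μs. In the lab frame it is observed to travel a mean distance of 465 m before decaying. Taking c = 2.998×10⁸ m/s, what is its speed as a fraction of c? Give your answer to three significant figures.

Let x = d/(cτ) = 465.0 m / (2.998×10⁸ m/s × 2.200×10^-6 s) = 0.70502. Since d = βγcτ, x = βγ = β/√(1−β²).
Solving: β² = x²/(1+x²) = 0.497053/1.497053 = 0.332021, so β = 0.576.

0.576c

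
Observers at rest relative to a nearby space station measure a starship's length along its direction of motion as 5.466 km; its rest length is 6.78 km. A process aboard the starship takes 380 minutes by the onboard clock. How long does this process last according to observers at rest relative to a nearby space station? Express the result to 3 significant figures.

471 minutes

Length contraction gives γ = L₀/L = 6.78/5.466 = 1.2404.
Δt = γΔτ = 1.2404 × 380 = 471 minutes.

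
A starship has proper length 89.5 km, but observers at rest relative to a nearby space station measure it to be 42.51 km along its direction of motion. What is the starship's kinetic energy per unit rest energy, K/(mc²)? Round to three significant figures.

γ = L₀/L = 89.5/42.51 = 2.10539.
K/(mc²) = γ − 1 = 2.10539 − 1 = 1.11.

1.11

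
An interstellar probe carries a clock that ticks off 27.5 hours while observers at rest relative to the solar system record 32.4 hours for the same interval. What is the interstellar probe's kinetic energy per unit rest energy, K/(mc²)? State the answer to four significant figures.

The time-dilation ratio gives γ = 32.4/27.5 = 1.17818.
Since K = (γ−1)mc², K/(mc²) = 1.17818 − 1 = 0.1782.

0.1782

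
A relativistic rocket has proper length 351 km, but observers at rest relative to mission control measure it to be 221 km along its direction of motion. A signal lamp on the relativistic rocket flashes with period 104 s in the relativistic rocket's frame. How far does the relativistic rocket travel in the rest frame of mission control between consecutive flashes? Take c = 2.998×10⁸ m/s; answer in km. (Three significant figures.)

From L = L₀/γ: γ = 351/221 = 1.58824.
β = √(1 − 1/γ²) = 0.7769. Lab-frame period = γτ = 1.58824×104 s = 165.18 s. Distance = βc × γτ = 0.7769 × 2.998×10⁸ m/s × 165.18 s = 3.8473×10^10 m = 3.85×10^7 km.

3.85×10^7 km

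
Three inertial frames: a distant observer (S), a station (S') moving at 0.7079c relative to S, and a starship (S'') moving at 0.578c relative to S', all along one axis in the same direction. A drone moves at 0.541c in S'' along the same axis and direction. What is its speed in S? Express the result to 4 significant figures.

0.9731c

Apply u = (u'+v)/(1+u'v) twice. Drone in the station frame: (0.541+0.578)/(1+0.541·0.578) = 1.119/1.312698 = 0.85244c.
That velocity, transformed to the rest frame of a distant observer: (0.85244+0.7079)/(1+0.85244·0.7079) = 1.56034/1.603442276 = 0.97312c.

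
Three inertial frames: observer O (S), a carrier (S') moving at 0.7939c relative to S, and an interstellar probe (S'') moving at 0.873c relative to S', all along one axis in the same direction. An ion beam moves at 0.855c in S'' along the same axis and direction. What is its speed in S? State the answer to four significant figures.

0.9988c

Apply u = (u'+v)/(1+u'v) twice. Ion beam in the carrier frame: (0.855+0.873)/(1+0.855·0.873) = 1.728/1.746415 = 0.98946c.
That velocity, transformed to the rest frame of observer O: (0.98946+0.7939)/(1+0.98946·0.7939) = 1.78336/1.785532294 = 0.99878c.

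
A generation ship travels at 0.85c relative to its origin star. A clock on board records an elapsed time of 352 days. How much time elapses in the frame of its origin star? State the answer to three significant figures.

668 days

γ = 1/√(1 − β²) = 1/√(1 − 0.7225) = 1/√0.2775 = 1/0.526783 = 1.8983.
The onboard clock measures proper time, so the interval in the rest frame of its origin star is dilated: Δt = γ·Δτ = 1.8983 × 352 days = 668 days.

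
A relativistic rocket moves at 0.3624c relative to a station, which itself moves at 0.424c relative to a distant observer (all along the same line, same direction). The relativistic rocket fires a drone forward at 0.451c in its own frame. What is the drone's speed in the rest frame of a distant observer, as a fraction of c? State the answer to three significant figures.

0.866c

Apply u = (u'+v)/(1+u'v) twice. Drone in the station frame: (0.451+0.3624)/(1+0.451·0.3624) = 0.8134/1.1634424 = 0.69913c.
That velocity, transformed to the rest frame of a distant observer: (0.69913+0.424)/(1+0.69913·0.424) = 1.12313/1.29643112 = 0.86632c.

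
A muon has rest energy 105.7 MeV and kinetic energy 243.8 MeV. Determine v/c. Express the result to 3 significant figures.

0.953

γ = 1 + K/(mc²) = 1 + 243.8/105.7 = 3.3065.
β = √(1 − 1/γ²) = √(1 − 0.0914667) = √0.9085333 = 0.953.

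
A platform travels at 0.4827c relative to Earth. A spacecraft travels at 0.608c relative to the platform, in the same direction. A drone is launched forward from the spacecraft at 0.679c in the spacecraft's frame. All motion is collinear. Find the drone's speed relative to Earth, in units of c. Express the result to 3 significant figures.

0.968c

First combine the drone and spacecraft (S''→S'): u₁ = (0.679 + 0.608)/(1 + 0.679×0.608) = 1.287/1.412832 = 0.91094.
Then combine with the platform (S'→S): u = (0.91094 + 0.4827)/(1 + 0.91094×0.4827) = 1.39364/1.439710738 = 0.968.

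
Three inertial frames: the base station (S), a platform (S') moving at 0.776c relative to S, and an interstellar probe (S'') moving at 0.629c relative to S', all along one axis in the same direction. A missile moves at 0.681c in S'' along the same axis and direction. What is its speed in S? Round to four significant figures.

First combine the missile and interstellar probe (S''→S'): u₁ = (0.681 + 0.629)/(1 + 0.681×0.629) = 1.31/1.428349 = 0.91714.
Then combine with the platform (S'→S): u = (0.91714 + 0.776)/(1 + 0.91714×0.776) = 1.69314/1.71170064 = 0.98916.

0.9892c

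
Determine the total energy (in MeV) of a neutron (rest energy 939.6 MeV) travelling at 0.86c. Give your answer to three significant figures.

With β = 0.86, γ = 1/√(1 − 0.86²) = 1/√0.2604 = 1.9597.
Total energy: E = γmc² = 1.9597 × 939.6 MeV = 1840 MeV.

1840 MeV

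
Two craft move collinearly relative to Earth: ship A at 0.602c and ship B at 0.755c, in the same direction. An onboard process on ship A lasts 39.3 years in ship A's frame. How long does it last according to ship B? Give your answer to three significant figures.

40.9 years

Transform ship A's velocity into ship B's frame: (0.602 − 0.755)/(1 − 0.602·0.755) = −0.153/0.54549, so the relative speed is 0.28048c.
At |u| = 0.28048c, γ = (1 − 0.078669)^(−1/2) = 1.0418.
The clock on ship A records proper time, so ship B measures Δt = γΔτ = 1.0418 × 39.3 = 40.9 years.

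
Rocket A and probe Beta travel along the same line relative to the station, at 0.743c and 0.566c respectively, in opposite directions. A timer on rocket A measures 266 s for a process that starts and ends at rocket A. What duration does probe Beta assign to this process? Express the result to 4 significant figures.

684.8 s

Speed of rocket A in probe Beta's frame: u = (v_A + v_B)/(1 + v_A v_B/c²) = (0.743 + 0.566)/(1 + 0.743×0.566) = 1.309/1.420538 = 0.92148; |u| = 0.92148c.
At |u| = 0.92148c, γ = (1 − 0.849125)^(−1/2) = 2.5745.
Rocket A's interval is proper; time dilation gives Δt_B = γΔτ = 2.5745 × 266 s = 684.8 s.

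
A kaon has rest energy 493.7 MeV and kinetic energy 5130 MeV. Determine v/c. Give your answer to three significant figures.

K = (γ−1)mc², so γ = 1 + 5130/493.7 = 11.391.
Then v/c = √(1 − γ⁻²) = √(1 − 0.00770684) = √0.99229316 = 0.996.

0.996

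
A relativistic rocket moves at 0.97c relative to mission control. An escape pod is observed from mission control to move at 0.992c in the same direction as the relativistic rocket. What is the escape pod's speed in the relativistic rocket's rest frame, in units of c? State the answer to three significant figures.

Transform to the relativistic rocket's frame: u' = (u − v)/(1 − uv/c²).
u' = (0.992 − 0.97)/(1 − 0.992×0.97) = 0.022/0.03776 = 0.58263.
Speed in the relativistic rocket's frame: 0.583c (in the same direction).

0.583c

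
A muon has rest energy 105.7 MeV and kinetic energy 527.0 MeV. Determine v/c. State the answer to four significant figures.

0.9859

K = (γ−1)mc², so γ = 1 + 527.0/105.7 = 5.9858.
Then v/c = √(1 − γ⁻²) = √(1 − 0.0279097) = √0.9720903 = 0.9859.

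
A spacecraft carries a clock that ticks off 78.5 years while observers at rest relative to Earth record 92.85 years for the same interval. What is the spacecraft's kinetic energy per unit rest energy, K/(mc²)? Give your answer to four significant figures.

0.1828

The time-dilation ratio gives γ = 92.85/78.5 = 1.1828.
Since K = (γ−1)mc², K/(mc²) = 1.1828 − 1 = 0.1828.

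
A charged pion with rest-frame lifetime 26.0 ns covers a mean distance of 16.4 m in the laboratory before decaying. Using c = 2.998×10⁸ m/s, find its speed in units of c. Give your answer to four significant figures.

0.9032c

Let x = d/(cτ) = 16.40 m / (2.998×10⁸ m/s × 2.600×10^-8 s) = 2.104. Since d = βγcτ, x = βγ = β/√(1−β²).
Solving: β² = x²/(1+x²) = 4.42682/5.42682 = 0.81573, so β = 0.9032.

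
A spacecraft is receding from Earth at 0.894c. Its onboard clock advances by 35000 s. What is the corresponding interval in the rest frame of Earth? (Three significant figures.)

γ = 1/√(1 − β²) = 1/√(1 − 0.799236) = 1/√0.200764 = 1/0.448067 = 2.2318.
The onboard clock measures proper time, so the interval in the rest frame of Earth is dilated: Δt = γ·Δτ = 2.2318 × 35000 s = 78100 s.

78100 s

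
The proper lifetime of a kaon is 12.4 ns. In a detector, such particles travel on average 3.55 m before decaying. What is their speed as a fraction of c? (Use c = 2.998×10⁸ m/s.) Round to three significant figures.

Lab distance = (lab lifetime)·v = γτ·βc, so βγ = d/(cτ) = 3.550/(2.998×10⁸ × 1.240×10^-8) = 0.95494.
With βγ = 0.95494: γ² = 1 + (βγ)² = 1.91191, and β = (βγ)/γ = 0.95494/1.38272 = 0.691.

0.691c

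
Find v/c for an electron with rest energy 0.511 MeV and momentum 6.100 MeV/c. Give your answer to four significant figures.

pc/(mc²) = 6.100/0.511 = 11.937 = βγ = β/√(1−β²).
So β² = x²/(1 + x²) with x = 11.937: x² = 142.492, β² = 142.492/143.492 = 0.993031, β = 0.9965.

0.9965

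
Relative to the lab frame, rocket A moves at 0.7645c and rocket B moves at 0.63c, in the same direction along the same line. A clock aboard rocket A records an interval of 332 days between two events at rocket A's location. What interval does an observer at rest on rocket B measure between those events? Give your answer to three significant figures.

Speed of rocket A in rocket B's frame: u = (v_A − v_B)/(1 − v_A v_B/c²) = (0.7645 − 0.63)/(1 − 0.7645×0.63) = 0.1345/0.518365 = 0.25947; |u| = 0.25947c.
At |u| = 0.25947c, γ = (1 − 0.0673247)^(−1/2) = 1.0355.
The clock on rocket A records proper time, so rocket B measures Δt = γΔτ = 1.0355 × 332 = 344 days.

344 days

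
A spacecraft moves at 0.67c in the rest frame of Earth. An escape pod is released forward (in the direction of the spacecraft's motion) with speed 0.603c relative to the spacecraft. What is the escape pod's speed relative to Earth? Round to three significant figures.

In units of c, u = (u' + v)/(1 + u'v) with u' = 0.603 and v = 0.67.
Numerator: 0.603 + 0.67 = 1.273. Denominator: 1 + (0.603)(0.67) = 1.40401.
u = 1.273/1.40401 = 0.90669, so the speed is 0.907c.

0.907c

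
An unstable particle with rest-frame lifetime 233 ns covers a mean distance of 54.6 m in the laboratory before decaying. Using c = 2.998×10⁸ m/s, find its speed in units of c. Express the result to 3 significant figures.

0.616c

Lab distance = (lab lifetime)·v = γτ·βc, so βγ = d/(cτ) = 54.60/(2.998×10⁸ × 2.330×10^-7) = 0.78164.
With βγ = 0.78164: γ² = 1 + (βγ)² = 1.610961, and β = (βγ)/γ = 0.78164/1.26924 = 0.616.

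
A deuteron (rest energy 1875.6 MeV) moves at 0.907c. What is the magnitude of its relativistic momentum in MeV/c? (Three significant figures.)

4040 MeV/c

With β = 0.907, γ = 1/√(1 − 0.907²) = 1/√0.177351 = 2.3746.
Momentum: p = γβ·mc = 2.3746 × 0.907 × 1875.6 MeV/c = 4040 MeV/c.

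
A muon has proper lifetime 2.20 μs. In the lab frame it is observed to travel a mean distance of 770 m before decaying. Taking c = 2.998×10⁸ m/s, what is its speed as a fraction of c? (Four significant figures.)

Lab distance = (lab lifetime)·v = γτ·βc, so βγ = d/(cτ) = 770.0/(2.998×10⁸ × 2.200×10^-6) = 1.1674.
With βγ = 1.1674: γ² = 1 + (βγ)² = 2.36282, and β = (βγ)/γ = 1.1674/1.53715 = 0.7595.

0.7595c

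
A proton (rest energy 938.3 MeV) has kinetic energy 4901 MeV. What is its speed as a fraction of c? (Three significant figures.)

0.987c

K = (γ−1)mc², so γ = 1 + 4901/938.3 = 6.2233.
Then v/c = √(1 − γ⁻²) = √(1 − 0.0258201) = √0.9741799 = 0.987.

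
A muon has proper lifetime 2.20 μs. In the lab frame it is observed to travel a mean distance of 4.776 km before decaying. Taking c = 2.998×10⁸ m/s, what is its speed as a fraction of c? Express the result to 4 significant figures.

d = βγcτ ⇒ βγ = d/(cτ) = 4776 m / (659.56 m) = 7.2412.
β = (βγ)/√(1+(βγ)²) = 7.2412/√53.435 = 0.9906.

0.9906c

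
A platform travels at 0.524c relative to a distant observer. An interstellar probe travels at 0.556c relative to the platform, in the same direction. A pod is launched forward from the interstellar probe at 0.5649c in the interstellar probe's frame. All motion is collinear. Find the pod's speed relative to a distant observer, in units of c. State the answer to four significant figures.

0.9516c

First combine the pod and interstellar probe (S''→S'): u₁ = (0.5649 + 0.556)/(1 + 0.5649×0.556) = 1.1209/1.3140844 = 0.85299.
Then combine with the platform (S'→S): u = (0.85299 + 0.524)/(1 + 0.85299×0.524) = 1.37699/1.44696676 = 0.95164.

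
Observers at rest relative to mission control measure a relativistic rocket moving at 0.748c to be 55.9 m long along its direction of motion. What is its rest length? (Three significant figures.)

γ = 1/√(1 − β²) = 1/√(1 − 0.559504) = 1/√0.440496 = 1/0.663699 = 1.5067.
Proper length: L₀ = γ·L = 1.5067 × 55.9 = 84.2 m.

84.2 m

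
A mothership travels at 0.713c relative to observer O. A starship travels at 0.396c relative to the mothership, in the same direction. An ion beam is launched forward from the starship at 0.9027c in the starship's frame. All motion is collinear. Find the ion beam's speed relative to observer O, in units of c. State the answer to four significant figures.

0.9926c

Compose velocities in two stages. Stage 1 (into S'): u₁ = (0.9027+0.396)/(1+0.9027×0.396) = 0.95671.
Stage 2 (into S): u = (0.95671+0.713)/(1+0.95671×0.713) = 0.99261, so the speed is 0.9926c.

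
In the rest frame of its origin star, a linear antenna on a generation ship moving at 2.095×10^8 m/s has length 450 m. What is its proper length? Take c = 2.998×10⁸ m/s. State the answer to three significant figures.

β = v/c = (2.095×10^8 m/s)/(2.998×10⁸ m/s) = 0.698799.
γ = 1/√(1 − β²) = 1/√(1 − 0.48832) = 1/√0.51168 = 1/0.715318 = 1.398.
Proper length: L₀ = γ·L = 1.398 × 450 = 629 m.

629 m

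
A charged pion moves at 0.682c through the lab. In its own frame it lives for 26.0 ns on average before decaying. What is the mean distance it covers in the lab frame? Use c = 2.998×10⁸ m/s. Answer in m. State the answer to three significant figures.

7.27 m

γ = 1/√(1 − β²) = 1/√(1 − 0.465124) = 1/√0.534876 = 1/0.731352 = 1.3673.
Lab-frame lifetime: Δt = γτ = 1.3673 × 26.0 ns = 35.55 ns.
Distance: d = vΔt = 0.682 × 2.998×10⁸ m/s × 3.5550×10^-8 s = 7.27 m.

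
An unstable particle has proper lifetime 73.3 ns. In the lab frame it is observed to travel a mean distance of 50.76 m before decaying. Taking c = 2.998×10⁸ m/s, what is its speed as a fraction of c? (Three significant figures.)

d = βγcτ ⇒ βγ = d/(cτ) = 50.76 m / (21.97534 m) = 2.3099.
β = (βγ)/√(1+(βγ)²) = 2.3099/√6.33564 = 0.918.

0.918c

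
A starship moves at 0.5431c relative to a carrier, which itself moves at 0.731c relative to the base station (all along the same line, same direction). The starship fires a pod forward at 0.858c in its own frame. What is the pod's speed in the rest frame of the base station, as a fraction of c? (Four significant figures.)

Apply u = (u'+v)/(1+u'v) twice. Pod in the carrier frame: (0.858+0.5431)/(1+0.858·0.5431) = 1.4011/1.4659798 = 0.95574c.
That velocity, transformed to the rest frame of the base station: (0.95574+0.731)/(1+0.95574·0.731) = 1.68674/1.69864594 = 0.99299c.

0.9930c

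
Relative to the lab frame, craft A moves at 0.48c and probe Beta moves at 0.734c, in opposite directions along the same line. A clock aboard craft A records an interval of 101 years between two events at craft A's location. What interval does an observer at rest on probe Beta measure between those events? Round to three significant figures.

229 years

Transform craft A's velocity into probe Beta's frame: (0.48 + 0.734)/(1 + 0.48·0.734) = 1.214/1.35232, so the relative speed is 0.89772c.
At |u| = 0.89772c, γ = (1 − 0.805901)^(−1/2) = 2.2698.
The clock on craft A records proper time, so probe Beta measures Δt = γΔτ = 2.2698 × 101 = 229 years.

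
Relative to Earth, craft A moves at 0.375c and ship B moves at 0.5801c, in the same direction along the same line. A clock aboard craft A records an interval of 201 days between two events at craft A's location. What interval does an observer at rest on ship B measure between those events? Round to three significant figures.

Speed of craft A in ship B's frame: u = (v_A − v_B)/(1 − v_A v_B/c²) = (0.375 − 0.5801)/(1 − 0.375×0.5801) = −0.2051/0.7824625 = −0.26212; |u| = 0.26212c.
At |u| = 0.26212c, γ = (1 − 0.0687069)^(−1/2) = 1.0362.
The clock on craft A records proper time, so ship B measures Δt = γΔτ = 1.0362 × 201 = 208 days.

208 days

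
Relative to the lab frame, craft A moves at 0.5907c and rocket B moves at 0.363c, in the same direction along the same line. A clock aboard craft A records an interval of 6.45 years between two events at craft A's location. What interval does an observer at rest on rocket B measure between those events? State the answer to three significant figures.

6.74 years

Transform craft A's velocity into rocket B's frame: (0.5907 − 0.363)/(1 − 0.5907·0.363) = 0.2277/0.7855759, so the relative speed is 0.28985c.
γ for this relative speed: γ = 1/√(1 − 0.084013) = 1.0449.
The clock on craft A records proper time, so rocket B measures Δt = γΔτ = 1.0449 × 6.45 = 6.74 years.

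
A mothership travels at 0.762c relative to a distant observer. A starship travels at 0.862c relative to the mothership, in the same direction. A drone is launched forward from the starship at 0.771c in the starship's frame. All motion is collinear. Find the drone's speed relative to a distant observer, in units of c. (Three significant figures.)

First combine the drone and starship (S''→S'): u₁ = (0.771 + 0.862)/(1 + 0.771×0.862) = 1.633/1.664602 = 0.98102.
Then combine with the mothership (S'→S): u = (0.98102 + 0.762)/(1 + 0.98102×0.762) = 1.74302/1.74753724 = 0.99742.

0.997c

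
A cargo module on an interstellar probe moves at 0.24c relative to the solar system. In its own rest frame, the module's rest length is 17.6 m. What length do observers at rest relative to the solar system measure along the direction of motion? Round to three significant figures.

With β = 0.24, γ = 1/√(1 − 0.24²) = 1/√0.9424 = 1.0301.
Length contraction: L = L₀/γ = 17.6/1.0301 = 17.1 m.

17.1 m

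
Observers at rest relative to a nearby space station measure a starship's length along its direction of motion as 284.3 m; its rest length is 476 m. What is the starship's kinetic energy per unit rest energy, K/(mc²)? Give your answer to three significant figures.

From L = L₀/γ: γ = 476/284.3 = 1.67429.
Since K = (γ−1)mc², K/(mc²) = 1.67429 − 1 = 0.674.

0.674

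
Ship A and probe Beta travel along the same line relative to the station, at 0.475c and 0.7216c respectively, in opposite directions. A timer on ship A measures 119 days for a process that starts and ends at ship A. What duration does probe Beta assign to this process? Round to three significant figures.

Speed of ship A in probe Beta's frame: u = (v_A + v_B)/(1 + v_A v_B/c²) = (0.475 + 0.7216)/(1 + 0.475×0.7216) = 1.1966/1.34276 = 0.89115; |u| = 0.89115c.
At |u| = 0.89115c, γ = (1 − 0.794148)^(−1/2) = 2.2041.
Ship A's interval is proper; time dilation gives Δt_B = γΔτ = 2.2041 × 119 days = 262 days.

262 days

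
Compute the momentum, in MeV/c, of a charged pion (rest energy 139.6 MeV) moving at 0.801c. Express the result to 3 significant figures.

γ = 1/√(1 − β²) = 1/√(1 − 0.641601) = 1/√0.358399 = 1/0.598664 = 1.6704.
Momentum: p = γβ·mc = 1.6704 × 0.801 × 139.6 MeV/c = 187 MeV/c.

187 MeV/c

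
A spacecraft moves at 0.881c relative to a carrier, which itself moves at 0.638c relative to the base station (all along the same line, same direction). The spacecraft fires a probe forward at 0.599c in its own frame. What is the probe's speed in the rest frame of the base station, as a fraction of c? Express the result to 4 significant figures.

0.9930c

Compose velocities in two stages. Stage 1 (into S'): u₁ = (0.599+0.881)/(1+0.599×0.881) = 0.96876.
Stage 2 (into S): u = (0.96876+0.638)/(1+0.96876×0.638) = 0.99301, so the speed is 0.9930c.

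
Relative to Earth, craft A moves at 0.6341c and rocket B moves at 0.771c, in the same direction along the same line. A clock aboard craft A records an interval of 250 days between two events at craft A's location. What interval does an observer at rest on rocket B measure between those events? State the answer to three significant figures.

259 days

Transform craft A's velocity into rocket B's frame: (0.6341 − 0.771)/(1 − 0.6341·0.771) = −0.1369/0.5111089, so the relative speed is 0.26785c.
γ for this relative speed: γ = 1/√(1 − 0.0717436) = 1.0379.
Craft A's interval is proper; time dilation gives Δt_B = γΔτ = 1.0379 × 250 days = 259 days.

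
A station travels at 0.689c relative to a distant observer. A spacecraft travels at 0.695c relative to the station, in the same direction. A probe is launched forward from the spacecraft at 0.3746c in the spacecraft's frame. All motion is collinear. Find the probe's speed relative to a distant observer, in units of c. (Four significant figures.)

0.9703c

Compose velocities in two stages. Stage 1 (into S'): u₁ = (0.3746+0.695)/(1+0.3746×0.695) = 0.84866.
Stage 2 (into S): u = (0.84866+0.689)/(1+0.84866×0.689) = 0.9703, so the speed is 0.9703c.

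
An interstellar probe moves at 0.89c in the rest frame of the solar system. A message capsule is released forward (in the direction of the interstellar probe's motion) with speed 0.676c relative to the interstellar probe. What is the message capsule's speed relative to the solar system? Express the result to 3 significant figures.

In units of c, u = (u' + v)/(1 + u'v) with u' = 0.676 and v = 0.89.
Numerator: 0.676 + 0.89 = 1.566. Denominator: 1 + (0.676)(0.89) = 1.60164.
u = 1.566/1.60164 = 0.97775, so the speed is 0.978c.

0.978c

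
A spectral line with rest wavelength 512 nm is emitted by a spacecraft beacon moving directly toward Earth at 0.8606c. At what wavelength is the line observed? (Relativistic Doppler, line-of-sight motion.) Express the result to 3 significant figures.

140 nm

Relativistic Doppler for wavelength: λ_obs = λ_src · √((1−β)/(1+β)).
With β = 0.8606: factor = √(0.1394/1.8606) = 0.27372.
λ_obs = 512 × 0.27372 = 140 nm.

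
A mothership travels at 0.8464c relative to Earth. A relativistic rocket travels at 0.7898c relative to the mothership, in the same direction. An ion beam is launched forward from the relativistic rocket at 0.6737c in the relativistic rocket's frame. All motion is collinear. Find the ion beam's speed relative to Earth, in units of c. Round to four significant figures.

Apply u = (u'+v)/(1+u'v) twice. Ion beam in the mothership frame: (0.6737+0.7898)/(1+0.6737·0.7898) = 1.4635/1.53208826 = 0.95523c.
That velocity, transformed to the rest frame of Earth: (0.95523+0.8464)/(1+0.95523·0.8464) = 1.80163/1.808506672 = 0.9962c.

0.9962c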